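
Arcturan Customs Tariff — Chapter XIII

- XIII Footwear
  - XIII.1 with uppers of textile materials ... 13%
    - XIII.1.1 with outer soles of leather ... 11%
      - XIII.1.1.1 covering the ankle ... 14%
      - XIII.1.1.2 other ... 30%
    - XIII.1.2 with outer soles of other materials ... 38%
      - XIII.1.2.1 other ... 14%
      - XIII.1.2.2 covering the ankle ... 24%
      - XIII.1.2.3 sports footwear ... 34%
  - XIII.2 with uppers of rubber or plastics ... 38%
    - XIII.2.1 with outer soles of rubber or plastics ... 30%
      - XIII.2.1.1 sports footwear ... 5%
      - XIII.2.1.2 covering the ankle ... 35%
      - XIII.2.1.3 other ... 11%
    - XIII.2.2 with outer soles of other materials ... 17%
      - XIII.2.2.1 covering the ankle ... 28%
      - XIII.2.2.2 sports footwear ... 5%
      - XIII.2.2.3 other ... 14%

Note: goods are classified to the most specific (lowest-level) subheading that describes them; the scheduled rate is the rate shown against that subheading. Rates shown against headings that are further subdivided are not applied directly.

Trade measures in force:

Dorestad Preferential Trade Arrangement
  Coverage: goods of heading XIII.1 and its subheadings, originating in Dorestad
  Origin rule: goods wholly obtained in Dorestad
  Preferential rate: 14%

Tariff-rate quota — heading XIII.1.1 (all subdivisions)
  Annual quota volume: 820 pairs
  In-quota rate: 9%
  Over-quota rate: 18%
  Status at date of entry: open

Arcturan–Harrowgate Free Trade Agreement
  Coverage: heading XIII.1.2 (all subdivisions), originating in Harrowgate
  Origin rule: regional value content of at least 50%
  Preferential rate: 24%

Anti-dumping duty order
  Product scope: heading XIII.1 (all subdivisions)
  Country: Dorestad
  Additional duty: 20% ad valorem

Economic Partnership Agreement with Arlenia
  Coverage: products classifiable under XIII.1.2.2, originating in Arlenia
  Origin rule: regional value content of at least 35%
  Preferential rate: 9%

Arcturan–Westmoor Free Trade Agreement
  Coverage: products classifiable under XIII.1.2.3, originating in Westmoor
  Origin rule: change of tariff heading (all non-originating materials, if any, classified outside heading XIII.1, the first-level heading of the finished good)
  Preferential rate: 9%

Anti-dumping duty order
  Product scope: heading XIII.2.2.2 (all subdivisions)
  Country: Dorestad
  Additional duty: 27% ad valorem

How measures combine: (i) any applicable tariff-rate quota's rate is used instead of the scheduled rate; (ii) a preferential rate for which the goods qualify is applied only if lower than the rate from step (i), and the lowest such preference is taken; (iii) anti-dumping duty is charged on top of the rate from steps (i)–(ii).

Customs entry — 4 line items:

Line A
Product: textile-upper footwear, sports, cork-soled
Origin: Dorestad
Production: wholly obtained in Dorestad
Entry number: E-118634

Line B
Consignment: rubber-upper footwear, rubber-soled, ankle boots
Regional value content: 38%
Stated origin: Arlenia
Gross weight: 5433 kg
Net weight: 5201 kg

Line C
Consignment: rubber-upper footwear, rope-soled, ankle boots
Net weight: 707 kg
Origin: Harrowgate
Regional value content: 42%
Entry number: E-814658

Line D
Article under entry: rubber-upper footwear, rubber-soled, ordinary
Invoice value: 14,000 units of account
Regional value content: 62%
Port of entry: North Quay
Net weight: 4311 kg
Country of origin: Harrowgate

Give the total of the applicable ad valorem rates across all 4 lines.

Line A: textile-upper → XIII.1; cork-soled → XIII.1.2; sports → XIII.1.2.3. Scheduled 34%. Dorestad agreement on XIII.1: wholly obtained → 14% available; preferential 14%; anti-dumping (Dorestad, XIII.1): +20%; total 14% + 20% = 34%. → 34%.
Line B: rubber-upper → XIII.2; rubber-soled → XIII.2.1; ankle boots → XIII.2.1.2. Scheduled 35%. Arlenia agreement on XIII.1.2.2: XIII.2.1.2 not covered. → 35%.
Line C: rubber-upper → XIII.2; rope-soled → XIII.2.2; ankle boots → XIII.2.2.1. Scheduled 28%. Harrowgate agreement on XIII.1.2: XIII.2.2.1 not covered. → 28%.
Line D: rubber-upper → XIII.2; rubber-soled → XIII.2.1; ordinary → XIII.2.1.3. Scheduled 11%. Harrowgate agreement on XIII.1.2: XIII.2.1.3 not covered. → 11%.
Sum: 34% + 35% + 28% + 11% = 108%.

108%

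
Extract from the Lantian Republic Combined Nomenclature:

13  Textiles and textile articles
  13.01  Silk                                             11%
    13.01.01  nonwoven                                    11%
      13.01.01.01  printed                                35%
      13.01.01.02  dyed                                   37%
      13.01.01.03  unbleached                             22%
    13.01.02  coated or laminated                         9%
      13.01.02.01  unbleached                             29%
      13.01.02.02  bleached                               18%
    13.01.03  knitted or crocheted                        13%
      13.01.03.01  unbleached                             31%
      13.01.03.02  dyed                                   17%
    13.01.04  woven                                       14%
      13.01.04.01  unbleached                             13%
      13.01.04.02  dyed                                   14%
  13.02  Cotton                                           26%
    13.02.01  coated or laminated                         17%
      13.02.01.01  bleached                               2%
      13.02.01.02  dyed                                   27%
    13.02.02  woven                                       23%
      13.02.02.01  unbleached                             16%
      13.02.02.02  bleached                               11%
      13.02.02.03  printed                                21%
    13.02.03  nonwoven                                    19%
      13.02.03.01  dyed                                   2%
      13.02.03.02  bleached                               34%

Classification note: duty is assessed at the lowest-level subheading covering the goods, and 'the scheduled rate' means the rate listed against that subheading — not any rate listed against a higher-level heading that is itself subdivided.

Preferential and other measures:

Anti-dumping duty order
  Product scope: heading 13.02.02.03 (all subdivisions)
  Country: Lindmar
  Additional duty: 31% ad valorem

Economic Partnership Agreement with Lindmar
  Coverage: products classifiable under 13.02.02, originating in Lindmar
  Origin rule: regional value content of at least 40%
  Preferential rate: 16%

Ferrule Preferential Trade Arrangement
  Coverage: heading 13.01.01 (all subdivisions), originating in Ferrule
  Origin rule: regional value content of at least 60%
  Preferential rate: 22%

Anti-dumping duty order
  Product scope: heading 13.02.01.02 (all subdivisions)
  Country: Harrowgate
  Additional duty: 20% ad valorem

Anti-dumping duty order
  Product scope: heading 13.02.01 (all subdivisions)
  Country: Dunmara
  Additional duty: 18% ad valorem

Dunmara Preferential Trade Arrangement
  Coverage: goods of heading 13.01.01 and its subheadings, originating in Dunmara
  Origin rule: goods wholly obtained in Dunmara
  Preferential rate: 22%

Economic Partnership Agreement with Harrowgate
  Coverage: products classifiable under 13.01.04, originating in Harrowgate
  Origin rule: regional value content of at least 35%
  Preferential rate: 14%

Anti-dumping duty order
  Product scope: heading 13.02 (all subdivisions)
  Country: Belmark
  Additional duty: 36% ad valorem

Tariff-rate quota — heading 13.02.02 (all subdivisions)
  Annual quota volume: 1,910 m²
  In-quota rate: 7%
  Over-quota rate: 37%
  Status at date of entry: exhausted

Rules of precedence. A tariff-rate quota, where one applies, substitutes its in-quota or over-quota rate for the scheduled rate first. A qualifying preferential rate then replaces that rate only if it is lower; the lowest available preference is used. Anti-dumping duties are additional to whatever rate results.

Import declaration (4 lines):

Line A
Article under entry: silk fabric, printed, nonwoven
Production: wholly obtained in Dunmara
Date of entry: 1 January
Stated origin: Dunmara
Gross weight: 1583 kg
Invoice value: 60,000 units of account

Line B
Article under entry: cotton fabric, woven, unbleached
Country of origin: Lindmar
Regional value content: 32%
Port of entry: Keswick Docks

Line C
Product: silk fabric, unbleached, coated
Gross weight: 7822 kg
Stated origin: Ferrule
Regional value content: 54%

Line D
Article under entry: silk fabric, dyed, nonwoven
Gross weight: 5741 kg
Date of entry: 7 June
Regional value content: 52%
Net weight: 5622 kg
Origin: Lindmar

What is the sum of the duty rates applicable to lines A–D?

Line A: silk → 13.01; nonwoven → 13.01.01; printed → 13.01.01.01. Scheduled 35%. Dunmara agreement on 13.01.01: wholly obtained → 22% available; preferential 22%. → 22%.
Line B: cotton → 13.02; woven → 13.02.02; unbleached → 13.02.02.01. Scheduled 16%. quota on 13.02.02 exhausted → over-quota 37%; Lindmar agreement on 13.02.02: RVC < 40%. → 37%.
Line C: silk → 13.01; coated → 13.01.02; unbleached → 13.01.02.01. Scheduled 29%. Ferrule agreement on 13.01.01: 13.01.02.01 not covered. → 29%.
Line D: silk → 13.01; nonwoven → 13.01.01; dyed → 13.01.01.02. Scheduled 37%. Lindmar agreement on 13.02.02: 13.01.01.02 not covered. → 37%.
Sum: 22% + 37% + 29% + 37% = 125%.

125%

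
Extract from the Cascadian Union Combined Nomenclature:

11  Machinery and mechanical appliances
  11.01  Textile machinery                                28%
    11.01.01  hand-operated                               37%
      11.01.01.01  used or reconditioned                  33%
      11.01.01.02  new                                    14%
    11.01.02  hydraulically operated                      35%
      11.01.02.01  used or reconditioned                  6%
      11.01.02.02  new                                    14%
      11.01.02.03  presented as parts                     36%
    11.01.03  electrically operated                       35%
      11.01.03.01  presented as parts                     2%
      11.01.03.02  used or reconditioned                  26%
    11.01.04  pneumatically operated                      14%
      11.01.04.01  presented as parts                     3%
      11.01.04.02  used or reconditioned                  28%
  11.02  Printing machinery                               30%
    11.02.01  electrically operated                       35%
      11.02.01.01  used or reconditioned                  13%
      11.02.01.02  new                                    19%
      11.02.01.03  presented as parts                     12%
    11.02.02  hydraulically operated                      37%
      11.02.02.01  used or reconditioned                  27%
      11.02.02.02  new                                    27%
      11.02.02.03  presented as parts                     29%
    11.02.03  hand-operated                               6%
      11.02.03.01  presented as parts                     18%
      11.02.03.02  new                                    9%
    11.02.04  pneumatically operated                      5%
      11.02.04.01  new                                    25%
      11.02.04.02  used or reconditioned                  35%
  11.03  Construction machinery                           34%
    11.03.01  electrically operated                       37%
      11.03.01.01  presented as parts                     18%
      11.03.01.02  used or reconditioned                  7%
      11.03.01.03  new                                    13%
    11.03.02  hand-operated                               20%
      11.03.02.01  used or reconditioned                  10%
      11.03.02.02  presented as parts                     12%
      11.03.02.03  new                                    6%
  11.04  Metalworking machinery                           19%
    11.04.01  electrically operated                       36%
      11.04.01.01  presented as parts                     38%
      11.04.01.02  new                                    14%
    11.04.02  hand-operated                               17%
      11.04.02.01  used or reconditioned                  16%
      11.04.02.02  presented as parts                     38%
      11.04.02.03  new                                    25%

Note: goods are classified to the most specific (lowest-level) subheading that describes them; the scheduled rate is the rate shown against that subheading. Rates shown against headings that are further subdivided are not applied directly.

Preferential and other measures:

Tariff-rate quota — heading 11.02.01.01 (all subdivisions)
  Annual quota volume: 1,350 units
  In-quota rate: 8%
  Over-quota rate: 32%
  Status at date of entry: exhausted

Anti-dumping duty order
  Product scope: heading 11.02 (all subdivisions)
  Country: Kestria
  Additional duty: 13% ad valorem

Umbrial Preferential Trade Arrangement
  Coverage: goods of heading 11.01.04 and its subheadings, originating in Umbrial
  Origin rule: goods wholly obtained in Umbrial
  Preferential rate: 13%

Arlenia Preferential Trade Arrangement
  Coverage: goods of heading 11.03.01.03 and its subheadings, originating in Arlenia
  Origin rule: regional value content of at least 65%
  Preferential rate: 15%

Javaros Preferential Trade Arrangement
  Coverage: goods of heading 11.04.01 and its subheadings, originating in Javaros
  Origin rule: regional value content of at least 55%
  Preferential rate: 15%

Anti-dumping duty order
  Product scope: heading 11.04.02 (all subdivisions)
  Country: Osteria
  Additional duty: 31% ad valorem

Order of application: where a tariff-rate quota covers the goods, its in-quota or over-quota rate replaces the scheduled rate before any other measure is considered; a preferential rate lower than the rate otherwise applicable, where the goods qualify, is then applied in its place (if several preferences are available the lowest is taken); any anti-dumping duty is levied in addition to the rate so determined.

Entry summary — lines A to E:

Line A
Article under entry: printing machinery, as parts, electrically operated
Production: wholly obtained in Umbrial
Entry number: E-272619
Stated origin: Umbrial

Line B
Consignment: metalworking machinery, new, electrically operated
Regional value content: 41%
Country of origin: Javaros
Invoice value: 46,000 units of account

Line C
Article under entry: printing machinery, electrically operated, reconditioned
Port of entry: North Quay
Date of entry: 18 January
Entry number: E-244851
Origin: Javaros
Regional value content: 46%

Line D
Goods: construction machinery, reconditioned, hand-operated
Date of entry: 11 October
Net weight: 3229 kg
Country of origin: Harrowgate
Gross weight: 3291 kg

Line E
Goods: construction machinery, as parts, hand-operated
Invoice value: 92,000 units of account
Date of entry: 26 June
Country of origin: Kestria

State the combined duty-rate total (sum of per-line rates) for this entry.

80%

Line A: printing → 11.02; electrically operated → 11.02.01; as parts → 11.02.01.03. Scheduled 12%. Umbrial agreement on 11.01.04: 11.02.01.03 not covered. → 12%.
Line B: metalworking → 11.04; electrically operated → 11.04.01; new → 11.04.01.02. Scheduled 14%. Javaros agreement on 11.04.01: RVC < 55%. → 14%.
Line C: printing → 11.02; electrically operated → 11.02.01; reconditioned → 11.02.01.01. Scheduled 13%. quota on 11.02.01.01 exhausted → over-quota 32%; Javaros agreement on 11.04.01: 11.02.01.01 not covered. → 32%.
Line D: construction → 11.03; hand-operated → 11.03.02; reconditioned → 11.03.02.01. Scheduled 10%. No special measure applies. → 10%.
Line E: construction → 11.03; hand-operated → 11.03.02; as parts → 11.03.02.02. Scheduled 12%. No special measure applies. → 12%.
Sum: 12% + 14% + 32% + 10% + 12% = 80%.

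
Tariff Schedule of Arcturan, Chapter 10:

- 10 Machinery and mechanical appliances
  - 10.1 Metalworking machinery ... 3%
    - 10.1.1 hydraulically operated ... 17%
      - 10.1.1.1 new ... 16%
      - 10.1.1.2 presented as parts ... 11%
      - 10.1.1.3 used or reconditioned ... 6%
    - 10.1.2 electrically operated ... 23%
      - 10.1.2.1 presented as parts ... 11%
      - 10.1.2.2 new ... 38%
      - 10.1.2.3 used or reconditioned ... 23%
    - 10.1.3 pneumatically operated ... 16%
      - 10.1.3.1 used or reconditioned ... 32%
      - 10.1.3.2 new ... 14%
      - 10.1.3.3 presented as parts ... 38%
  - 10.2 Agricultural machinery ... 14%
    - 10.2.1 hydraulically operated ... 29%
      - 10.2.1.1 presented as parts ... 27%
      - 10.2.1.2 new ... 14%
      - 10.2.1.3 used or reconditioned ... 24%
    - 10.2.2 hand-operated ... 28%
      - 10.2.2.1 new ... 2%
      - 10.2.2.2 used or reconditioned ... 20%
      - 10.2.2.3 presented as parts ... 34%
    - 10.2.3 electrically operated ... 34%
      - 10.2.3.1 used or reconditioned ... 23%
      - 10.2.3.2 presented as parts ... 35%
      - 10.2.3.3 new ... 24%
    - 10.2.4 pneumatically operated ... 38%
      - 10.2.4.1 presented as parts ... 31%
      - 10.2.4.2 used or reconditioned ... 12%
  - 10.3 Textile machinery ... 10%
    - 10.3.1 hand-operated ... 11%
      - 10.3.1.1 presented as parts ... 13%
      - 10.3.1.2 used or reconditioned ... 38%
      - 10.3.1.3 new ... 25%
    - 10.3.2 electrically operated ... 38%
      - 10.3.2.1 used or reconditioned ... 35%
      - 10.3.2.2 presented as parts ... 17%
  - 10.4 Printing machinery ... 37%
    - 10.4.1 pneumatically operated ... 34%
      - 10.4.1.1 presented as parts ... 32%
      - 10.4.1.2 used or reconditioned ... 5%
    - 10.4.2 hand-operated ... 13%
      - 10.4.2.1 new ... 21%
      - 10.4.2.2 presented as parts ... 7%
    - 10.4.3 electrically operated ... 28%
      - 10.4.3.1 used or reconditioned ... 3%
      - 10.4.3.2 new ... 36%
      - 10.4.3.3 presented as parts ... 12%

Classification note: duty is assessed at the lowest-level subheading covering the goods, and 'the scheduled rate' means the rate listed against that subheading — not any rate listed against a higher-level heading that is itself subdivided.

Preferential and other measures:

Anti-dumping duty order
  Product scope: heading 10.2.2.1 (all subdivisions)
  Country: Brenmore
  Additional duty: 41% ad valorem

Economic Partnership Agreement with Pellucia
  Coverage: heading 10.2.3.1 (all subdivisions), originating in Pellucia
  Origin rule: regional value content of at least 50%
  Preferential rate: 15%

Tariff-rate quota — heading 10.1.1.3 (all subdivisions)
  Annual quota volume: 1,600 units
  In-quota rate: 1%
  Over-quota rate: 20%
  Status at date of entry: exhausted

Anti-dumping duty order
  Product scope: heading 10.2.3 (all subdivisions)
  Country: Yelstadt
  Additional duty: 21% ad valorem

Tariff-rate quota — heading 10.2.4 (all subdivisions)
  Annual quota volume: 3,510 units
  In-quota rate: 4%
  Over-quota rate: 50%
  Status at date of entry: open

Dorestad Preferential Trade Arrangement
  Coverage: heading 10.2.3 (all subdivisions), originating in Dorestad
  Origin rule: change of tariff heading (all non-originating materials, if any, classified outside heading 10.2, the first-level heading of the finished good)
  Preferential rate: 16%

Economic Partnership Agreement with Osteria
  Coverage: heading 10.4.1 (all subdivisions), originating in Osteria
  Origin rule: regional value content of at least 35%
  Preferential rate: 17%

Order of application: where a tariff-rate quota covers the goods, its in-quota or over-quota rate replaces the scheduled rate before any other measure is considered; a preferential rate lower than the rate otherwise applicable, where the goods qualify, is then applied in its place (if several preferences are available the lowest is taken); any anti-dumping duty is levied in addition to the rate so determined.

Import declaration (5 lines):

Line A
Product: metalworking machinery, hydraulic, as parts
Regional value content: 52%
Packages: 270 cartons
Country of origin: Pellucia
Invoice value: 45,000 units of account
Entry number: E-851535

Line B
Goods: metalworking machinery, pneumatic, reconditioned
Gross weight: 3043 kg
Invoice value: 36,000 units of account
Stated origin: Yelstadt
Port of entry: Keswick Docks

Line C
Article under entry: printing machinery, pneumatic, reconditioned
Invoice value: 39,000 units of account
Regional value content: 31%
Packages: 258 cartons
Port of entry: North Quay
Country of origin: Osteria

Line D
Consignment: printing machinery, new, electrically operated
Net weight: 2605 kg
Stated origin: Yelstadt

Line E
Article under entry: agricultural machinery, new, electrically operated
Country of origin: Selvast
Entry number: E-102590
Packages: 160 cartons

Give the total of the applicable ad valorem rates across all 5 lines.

Line A: metalworking → 10.1; hydraulic → 10.1.1; as parts → 10.1.1.2. Scheduled 11%. Pellucia agreement on 10.2.3.1: 10.1.1.2 not covered. → 11%.
Line B: metalworking → 10.1; pneumatic → 10.1.3; reconditioned → 10.1.3.1. Scheduled 32%. No special measure applies. → 32%.
Line C: printing → 10.4; pneumatic → 10.4.1; reconditioned → 10.4.1.2. Scheduled 5%. Osteria agreement on 10.4.1: RVC < 35%. → 5%.
Line D: printing → 10.4; electrically operated → 10.4.3; new → 10.4.3.2. Scheduled 36%. No special measure applies. → 36%.
Line E: agricultural → 10.2; electrically operated → 10.2.3; new → 10.2.3.3. Scheduled 24%. No special measure applies. → 24%.
Sum: 11% + 32% + 5% + 36% + 24% = 108%.

108%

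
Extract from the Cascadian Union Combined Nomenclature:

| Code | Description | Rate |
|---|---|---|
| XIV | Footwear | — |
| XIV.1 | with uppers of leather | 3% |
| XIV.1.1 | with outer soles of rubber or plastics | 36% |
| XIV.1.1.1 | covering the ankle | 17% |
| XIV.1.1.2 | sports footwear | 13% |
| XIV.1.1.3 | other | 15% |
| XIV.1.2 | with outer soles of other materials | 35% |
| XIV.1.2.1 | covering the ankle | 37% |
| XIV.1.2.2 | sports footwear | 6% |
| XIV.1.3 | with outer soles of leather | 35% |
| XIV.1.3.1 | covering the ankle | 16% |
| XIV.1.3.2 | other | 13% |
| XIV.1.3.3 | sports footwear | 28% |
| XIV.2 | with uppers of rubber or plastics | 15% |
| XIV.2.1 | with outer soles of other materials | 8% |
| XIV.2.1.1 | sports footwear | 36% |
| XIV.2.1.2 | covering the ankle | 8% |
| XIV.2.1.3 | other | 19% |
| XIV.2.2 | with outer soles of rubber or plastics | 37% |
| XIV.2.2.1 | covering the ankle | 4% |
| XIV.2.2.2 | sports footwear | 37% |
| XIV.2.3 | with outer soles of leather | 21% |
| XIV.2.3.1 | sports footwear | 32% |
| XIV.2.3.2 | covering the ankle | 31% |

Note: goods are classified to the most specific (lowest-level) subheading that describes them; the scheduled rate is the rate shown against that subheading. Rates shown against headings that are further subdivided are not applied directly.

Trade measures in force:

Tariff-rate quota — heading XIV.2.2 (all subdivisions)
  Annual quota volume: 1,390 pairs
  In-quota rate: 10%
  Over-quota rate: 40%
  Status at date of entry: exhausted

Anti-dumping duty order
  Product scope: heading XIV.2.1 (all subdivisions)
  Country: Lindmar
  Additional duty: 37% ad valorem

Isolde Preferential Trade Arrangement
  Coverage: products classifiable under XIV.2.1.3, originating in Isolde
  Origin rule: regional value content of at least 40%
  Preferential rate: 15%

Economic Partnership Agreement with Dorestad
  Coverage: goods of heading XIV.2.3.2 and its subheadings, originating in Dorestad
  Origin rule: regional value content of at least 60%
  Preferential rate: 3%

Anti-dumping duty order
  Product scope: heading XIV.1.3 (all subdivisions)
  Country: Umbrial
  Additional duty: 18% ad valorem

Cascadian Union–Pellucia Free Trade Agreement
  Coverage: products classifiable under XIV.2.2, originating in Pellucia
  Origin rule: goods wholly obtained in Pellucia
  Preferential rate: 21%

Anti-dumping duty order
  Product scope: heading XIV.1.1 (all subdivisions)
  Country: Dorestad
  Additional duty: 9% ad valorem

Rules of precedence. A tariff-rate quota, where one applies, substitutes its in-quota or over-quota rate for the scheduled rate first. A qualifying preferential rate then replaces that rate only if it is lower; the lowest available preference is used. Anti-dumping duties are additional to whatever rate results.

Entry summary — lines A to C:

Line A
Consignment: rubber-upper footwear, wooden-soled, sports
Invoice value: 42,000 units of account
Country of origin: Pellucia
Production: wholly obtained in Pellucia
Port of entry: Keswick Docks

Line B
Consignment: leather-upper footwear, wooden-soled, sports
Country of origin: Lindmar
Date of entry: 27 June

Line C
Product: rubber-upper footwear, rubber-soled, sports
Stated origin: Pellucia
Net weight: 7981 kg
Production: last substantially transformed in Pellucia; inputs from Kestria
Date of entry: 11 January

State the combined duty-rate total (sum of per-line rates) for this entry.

Line A: rubber-upper → XIV.2; wooden-soled → XIV.2.1; sports → XIV.2.1.1. Scheduled 36%. Pellucia agreement on XIV.2.2: XIV.2.1.1 not covered. → 36%.
Line B: leather-upper → XIV.1; wooden-soled → XIV.1.2; sports → XIV.1.2.2. Scheduled 6%. No special measure applies. → 6%.
Line C: rubber-upper → XIV.2; rubber-soled → XIV.2.2; sports → XIV.2.2.2. Scheduled 37%. quota on XIV.2.2 exhausted → over-quota 40%; Pellucia agreement on XIV.2.2: not wholly obtained. → 40%.
Sum: 36% + 6% + 40% = 82%.

82%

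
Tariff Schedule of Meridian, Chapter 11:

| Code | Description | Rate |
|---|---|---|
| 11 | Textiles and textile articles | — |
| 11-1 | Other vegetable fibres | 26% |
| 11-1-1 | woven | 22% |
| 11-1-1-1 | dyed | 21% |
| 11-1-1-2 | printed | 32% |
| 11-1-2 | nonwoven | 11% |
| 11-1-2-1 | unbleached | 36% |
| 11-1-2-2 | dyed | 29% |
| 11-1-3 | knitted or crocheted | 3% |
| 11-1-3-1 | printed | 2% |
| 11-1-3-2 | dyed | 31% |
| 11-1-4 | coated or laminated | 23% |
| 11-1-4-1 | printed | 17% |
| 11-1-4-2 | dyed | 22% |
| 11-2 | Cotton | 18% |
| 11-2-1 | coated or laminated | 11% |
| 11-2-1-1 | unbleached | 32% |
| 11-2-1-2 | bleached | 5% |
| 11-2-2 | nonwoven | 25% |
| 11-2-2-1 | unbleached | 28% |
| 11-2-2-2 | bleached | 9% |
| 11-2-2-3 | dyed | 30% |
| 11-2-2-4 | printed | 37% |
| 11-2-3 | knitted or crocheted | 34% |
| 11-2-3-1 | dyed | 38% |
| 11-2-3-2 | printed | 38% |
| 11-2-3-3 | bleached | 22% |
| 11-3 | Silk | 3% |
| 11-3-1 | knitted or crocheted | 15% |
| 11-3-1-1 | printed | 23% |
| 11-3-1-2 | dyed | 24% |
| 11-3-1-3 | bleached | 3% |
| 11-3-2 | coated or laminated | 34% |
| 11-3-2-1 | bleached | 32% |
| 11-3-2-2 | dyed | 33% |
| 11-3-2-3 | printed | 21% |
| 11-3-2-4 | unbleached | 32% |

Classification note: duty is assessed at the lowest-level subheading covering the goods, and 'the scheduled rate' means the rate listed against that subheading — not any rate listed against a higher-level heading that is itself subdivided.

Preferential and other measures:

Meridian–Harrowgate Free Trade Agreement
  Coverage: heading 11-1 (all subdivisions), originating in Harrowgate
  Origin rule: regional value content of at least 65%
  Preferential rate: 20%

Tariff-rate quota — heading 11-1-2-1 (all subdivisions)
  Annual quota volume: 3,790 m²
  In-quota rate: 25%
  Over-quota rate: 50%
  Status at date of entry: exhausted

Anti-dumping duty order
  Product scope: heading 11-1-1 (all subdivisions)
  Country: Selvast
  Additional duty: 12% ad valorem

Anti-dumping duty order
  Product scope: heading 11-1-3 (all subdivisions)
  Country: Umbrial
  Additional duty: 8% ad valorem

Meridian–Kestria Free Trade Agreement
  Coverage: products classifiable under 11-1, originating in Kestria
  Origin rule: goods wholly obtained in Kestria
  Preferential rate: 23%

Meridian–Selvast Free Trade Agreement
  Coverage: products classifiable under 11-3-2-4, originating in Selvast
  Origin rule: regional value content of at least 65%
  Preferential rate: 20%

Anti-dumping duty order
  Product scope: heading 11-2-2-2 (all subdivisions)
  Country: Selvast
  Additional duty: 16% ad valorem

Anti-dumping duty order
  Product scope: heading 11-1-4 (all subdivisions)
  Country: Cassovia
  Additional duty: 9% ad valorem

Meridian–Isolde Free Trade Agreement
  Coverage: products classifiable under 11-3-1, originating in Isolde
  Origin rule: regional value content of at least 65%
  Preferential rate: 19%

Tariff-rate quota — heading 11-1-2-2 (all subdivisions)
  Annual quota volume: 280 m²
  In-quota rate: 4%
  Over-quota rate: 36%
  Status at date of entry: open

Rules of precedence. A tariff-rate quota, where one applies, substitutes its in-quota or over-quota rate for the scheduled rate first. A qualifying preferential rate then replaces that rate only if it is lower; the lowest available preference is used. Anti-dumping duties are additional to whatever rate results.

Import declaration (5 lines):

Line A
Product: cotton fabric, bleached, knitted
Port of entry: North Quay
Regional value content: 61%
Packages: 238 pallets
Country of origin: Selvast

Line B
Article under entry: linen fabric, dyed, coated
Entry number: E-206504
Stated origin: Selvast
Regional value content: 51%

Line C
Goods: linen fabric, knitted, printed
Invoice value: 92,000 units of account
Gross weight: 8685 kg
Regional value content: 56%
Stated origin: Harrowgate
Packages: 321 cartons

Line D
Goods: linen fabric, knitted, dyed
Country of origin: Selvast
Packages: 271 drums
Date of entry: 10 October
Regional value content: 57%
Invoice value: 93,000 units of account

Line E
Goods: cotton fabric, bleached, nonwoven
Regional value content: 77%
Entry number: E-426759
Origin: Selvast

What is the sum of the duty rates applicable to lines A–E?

102%

Line A: cotton → 11-2; knitted → 11-2-3; bleached → 11-2-3-3. Scheduled 22%. Selvast agreement on 11-3-2-4: 11-2-3-3 not covered. → 22%.
Line B: linen → 11-1; coated → 11-1-4; dyed → 11-1-4-2. Scheduled 22%. Selvast agreement on 11-3-2-4: 11-1-4-2 not covered. → 22%.
Line C: linen → 11-1; knitted → 11-1-3; printed → 11-1-3-1. Scheduled 2%. Harrowgate agreement on 11-1: RVC < 65%. → 2%.
Line D: linen → 11-1; knitted → 11-1-3; dyed → 11-1-3-2. Scheduled 31%. Selvast agreement on 11-3-2-4: 11-1-3-2 not covered. → 31%.
Line E: cotton → 11-2; nonwoven → 11-2-2; bleached → 11-2-2-2. Scheduled 9%. Selvast agreement on 11-3-2-4: 11-2-2-2 not covered; anti-dumping (Selvast, 11-2-2-2): +16%; total 9% + 16% = 25%. → 25%.
Sum: 22% + 22% + 2% + 31% + 25% = 102%.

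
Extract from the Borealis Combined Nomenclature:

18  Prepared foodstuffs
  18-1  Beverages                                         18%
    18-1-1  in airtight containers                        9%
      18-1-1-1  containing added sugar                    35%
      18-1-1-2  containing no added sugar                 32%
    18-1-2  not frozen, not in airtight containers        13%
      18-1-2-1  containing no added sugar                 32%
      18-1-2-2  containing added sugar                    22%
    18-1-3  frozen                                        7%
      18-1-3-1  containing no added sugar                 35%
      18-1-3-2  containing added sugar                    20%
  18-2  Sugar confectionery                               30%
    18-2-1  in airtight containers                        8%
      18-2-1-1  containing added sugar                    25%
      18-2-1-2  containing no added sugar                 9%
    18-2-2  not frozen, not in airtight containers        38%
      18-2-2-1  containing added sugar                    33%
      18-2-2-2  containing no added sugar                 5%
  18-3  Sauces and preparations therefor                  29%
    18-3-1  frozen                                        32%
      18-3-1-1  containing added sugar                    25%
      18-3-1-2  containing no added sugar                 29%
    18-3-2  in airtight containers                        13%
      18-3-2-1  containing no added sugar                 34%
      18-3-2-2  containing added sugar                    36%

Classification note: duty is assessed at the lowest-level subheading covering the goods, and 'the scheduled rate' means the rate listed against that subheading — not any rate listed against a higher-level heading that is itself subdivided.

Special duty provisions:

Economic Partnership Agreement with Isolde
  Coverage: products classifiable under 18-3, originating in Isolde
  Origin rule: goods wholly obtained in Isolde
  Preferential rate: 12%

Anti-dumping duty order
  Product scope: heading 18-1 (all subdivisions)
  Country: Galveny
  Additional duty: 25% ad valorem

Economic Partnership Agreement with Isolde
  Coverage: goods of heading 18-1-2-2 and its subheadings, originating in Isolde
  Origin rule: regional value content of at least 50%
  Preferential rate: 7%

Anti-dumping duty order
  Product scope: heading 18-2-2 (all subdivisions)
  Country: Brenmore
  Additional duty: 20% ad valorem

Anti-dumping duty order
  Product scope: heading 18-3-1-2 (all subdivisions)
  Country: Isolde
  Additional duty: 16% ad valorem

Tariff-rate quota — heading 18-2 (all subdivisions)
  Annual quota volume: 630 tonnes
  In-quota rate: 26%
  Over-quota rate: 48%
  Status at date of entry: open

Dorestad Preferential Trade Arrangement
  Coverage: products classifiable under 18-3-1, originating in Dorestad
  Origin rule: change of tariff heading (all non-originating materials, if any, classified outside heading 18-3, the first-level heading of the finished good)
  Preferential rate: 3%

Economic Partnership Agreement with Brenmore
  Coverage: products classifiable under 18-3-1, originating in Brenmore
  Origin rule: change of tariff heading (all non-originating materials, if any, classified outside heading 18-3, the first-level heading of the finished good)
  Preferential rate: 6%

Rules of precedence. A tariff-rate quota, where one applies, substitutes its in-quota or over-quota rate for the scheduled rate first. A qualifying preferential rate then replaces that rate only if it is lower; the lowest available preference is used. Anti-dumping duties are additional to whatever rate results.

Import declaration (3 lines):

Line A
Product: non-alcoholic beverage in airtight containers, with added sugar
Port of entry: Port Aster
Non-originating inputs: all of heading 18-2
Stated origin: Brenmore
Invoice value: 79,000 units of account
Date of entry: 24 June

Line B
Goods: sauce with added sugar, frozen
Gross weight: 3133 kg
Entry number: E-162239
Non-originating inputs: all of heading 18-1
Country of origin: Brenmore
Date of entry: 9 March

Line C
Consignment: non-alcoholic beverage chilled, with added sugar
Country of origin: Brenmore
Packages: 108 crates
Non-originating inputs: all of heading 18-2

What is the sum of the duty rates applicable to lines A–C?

63%

Line A: non-alcoholic beverage → 18-1; in airtight containers → 18-1-1; with added sugar → 18-1-1-1. Scheduled 35%. Brenmore agreement on 18-3-1: 18-1-1-1 not covered. → 35%.
Line B: sauce → 18-3; frozen → 18-3-1; with added sugar → 18-3-1-1. Scheduled 25%. Brenmore agreement on 18-3-1: CTH met → 6% available; preferential 6%. → 6%.
Line C: non-alcoholic beverage → 18-1; chilled → 18-1-2; with added sugar → 18-1-2-2. Scheduled 22%. Brenmore agreement on 18-3-1: 18-1-2-2 not covered. → 22%.
Sum: 35% + 6% + 22% = 63%.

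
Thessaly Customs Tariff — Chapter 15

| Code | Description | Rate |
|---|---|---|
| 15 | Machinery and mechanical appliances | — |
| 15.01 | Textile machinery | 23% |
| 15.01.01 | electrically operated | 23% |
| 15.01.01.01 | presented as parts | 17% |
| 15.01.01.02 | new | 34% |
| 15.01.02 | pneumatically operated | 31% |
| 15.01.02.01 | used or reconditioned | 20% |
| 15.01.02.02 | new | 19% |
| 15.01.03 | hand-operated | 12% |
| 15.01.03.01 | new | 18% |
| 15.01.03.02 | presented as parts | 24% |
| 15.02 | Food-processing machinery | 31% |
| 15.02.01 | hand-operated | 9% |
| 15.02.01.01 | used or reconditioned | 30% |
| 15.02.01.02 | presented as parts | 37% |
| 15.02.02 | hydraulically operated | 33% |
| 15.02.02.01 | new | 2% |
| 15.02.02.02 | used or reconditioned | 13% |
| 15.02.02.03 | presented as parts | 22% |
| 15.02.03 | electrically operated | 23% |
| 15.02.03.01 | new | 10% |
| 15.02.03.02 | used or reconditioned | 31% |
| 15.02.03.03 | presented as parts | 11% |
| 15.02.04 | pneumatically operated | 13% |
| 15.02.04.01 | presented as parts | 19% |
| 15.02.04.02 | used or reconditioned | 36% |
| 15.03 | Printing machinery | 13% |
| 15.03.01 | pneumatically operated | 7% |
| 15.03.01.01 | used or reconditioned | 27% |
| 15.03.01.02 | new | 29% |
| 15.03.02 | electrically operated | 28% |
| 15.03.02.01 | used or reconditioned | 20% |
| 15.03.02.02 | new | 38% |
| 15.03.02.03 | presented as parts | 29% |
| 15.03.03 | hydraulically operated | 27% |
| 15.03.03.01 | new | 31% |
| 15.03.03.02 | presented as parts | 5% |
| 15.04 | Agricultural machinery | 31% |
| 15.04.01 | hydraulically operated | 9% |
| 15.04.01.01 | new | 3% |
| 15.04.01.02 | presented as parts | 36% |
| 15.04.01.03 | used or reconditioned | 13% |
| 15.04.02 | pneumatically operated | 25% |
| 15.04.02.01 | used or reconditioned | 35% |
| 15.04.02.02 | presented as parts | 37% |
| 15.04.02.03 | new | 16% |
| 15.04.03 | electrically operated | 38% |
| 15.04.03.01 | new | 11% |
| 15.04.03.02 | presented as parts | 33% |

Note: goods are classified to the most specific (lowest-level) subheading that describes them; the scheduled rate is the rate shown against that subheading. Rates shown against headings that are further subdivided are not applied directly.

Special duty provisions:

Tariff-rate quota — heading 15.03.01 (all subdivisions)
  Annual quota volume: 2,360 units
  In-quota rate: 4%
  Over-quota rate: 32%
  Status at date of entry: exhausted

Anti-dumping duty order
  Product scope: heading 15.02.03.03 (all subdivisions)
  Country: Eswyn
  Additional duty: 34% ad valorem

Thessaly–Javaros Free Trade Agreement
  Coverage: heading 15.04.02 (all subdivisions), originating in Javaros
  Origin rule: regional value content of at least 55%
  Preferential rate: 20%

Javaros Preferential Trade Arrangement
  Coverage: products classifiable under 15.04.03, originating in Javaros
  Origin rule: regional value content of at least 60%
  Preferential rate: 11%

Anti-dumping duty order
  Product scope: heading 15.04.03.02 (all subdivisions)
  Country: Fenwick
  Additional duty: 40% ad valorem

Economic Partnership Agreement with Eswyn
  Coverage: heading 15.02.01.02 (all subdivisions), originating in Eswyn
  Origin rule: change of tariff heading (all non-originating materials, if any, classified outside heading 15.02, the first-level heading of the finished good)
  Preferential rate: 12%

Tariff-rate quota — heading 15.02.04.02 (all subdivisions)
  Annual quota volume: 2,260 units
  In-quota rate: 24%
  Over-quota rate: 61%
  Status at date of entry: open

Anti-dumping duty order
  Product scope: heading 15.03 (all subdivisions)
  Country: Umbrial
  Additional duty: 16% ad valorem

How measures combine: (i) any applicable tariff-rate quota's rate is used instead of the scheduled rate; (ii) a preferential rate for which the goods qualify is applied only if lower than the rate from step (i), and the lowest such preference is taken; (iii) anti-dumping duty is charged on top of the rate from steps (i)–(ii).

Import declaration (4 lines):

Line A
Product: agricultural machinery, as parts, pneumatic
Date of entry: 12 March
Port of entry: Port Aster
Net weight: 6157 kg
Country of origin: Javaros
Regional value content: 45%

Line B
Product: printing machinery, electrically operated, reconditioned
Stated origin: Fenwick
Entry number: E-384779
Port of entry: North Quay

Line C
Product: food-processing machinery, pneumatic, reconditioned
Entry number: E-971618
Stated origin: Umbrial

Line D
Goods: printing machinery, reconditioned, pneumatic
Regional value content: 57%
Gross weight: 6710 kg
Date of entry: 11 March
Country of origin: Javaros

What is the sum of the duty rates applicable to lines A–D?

Line A: agricultural → 15.04; pneumatic → 15.04.02; as parts → 15.04.02.02. Scheduled 37%. Javaros agreement on 15.04.02: RVC < 55%; Javaros agreement on 15.04.03: 15.04.02.02 not covered. → 37%.
Line B: printing → 15.03; electrically operated → 15.03.02; reconditioned → 15.03.02.01. Scheduled 20%. No special measure applies. → 20%.
Line C: food-processing → 15.02; pneumatic → 15.02.04; reconditioned → 15.02.04.02. Scheduled 36%. quota on 15.02.04.02 open → in-quota 24%. → 24%.
Line D: printing → 15.03; pneumatic → 15.03.01; reconditioned → 15.03.01.01. Scheduled 27%. quota on 15.03.01 exhausted → over-quota 32%; Javaros agreement on 15.04.02: 15.03.01.01 not covered; Javaros agreement on 15.04.03: 15.03.01.01 not covered. → 32%.
Sum: 37% + 20% + 24% + 32% = 113%.

113%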